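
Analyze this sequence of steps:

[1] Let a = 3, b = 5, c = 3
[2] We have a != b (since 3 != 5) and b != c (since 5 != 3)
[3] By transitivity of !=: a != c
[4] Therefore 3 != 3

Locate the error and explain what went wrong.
Step 3: By transitivity of !=: a != c

Step 3 incorrectly applies transitivity to the '!=' relation. Transitivity states: if a R b and b R c, then a R c. However, '!=' is not transitive. Counterexample: 3 != 5 and 5 != 3, but 3 = 3 (both equal 3). Transitivity holds for relations like <, <=, =, but not for !=.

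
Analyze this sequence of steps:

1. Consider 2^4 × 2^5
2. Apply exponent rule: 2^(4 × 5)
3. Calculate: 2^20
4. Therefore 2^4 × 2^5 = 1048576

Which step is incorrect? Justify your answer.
Step 2: Apply exponent rule: 2^(4 × 5)

Step 2 incorrectly states that a^b × a^c = a^(b×c). The correct rule is a^b × a^c = a^(b+c). The actual value is 2^4 × 2^5 = 2^9 = 512, not 2^20 = 1048576.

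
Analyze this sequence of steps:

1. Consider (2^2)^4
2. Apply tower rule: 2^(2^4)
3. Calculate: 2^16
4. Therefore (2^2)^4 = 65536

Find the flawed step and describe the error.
Step 2: Apply tower rule: 2^(2^4)

Step 2 incorrectly states that (a^b)^c = a^(b^c). The correct rule is (a^b)^c = a^(b×c). The actual value is (2^2)^4 = 2^8 = 256, not 2^16 = 65536.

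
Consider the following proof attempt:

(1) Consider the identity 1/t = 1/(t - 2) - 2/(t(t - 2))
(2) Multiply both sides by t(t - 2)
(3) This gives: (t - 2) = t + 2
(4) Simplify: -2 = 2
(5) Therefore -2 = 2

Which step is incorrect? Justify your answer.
Step 3: This gives: (t - 2) = t + 2

Step 3 makes a sign error when clearing denominators. Multiplying -2/(t(t - 2)) by t(t - 2) gives -2, not +2. The correct result is (t - 2) = t - 2, which is trivially true, not (t - 2) = t + 2. (Step 1 is a valid identity: 1/(t - 2) - 2/(t(t - 2)) = (t - 2)/(t(t - 2)) = 1/t.)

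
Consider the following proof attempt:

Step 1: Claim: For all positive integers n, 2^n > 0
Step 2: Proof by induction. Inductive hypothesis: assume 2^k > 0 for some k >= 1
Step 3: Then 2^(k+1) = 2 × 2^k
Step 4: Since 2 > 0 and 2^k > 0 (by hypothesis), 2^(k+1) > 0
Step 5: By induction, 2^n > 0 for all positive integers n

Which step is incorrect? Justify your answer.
Step 5: By induction, 2^n > 0 for all positive integers n

Step 5 concludes the proof by induction, but no base case was ever established. A valid induction proof requires: (1) a base case proving 2^1 > 0, and (2) an inductive step showing IF 2^k > 0 THEN 2^(k+1) > 0. Steps 2-4 correctly establish the inductive step, but without the base case the conclusion in step 5 does not follow.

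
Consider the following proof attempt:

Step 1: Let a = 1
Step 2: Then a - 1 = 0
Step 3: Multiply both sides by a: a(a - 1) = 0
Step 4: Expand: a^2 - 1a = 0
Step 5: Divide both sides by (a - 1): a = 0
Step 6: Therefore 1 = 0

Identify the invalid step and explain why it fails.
Step 5: Divide both sides by (a - 1): a = 0

Step 5 divides both sides by (a - 1). However, since a = 1, we have (a - 1) = 0. Division by zero is undefined, making this step invalid.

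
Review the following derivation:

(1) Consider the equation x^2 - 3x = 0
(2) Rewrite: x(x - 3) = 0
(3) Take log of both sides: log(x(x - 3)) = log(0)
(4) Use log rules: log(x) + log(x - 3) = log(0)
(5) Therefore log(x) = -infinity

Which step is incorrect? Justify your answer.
Step 3: Take log of both sides: log(x(x - 3)) = log(0)

Step 3 takes the logarithm of both sides, resulting in log(0) on the right side. The logarithm is only defined for positive numbers; log(0) is undefined (approaches negative infinity). This operation is invalid.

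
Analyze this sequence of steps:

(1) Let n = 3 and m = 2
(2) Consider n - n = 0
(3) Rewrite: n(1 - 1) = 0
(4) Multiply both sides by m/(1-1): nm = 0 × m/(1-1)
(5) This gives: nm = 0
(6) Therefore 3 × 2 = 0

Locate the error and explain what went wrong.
Step 4: Multiply both sides by m/(1-1): nm = 0 × m/(1-1)

Step 4 multiplies both sides by m/(1-1). However, 1-1 = 0, so this is multiplication by m/0, which is undefined. We cannot multiply by an undefined expression.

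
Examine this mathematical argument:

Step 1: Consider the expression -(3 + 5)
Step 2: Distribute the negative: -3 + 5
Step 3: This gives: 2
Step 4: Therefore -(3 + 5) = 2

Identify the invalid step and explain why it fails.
Step 2: Distribute the negative: -3 + 5

Step 2 incorrectly distributes the negative sign. The correct distribution is -(3 + 5) = -3 - 5 = -8. The negative must be applied to both terms, not just the first. The error treats -(3 + 5) as -3 + 5, which equals 2 instead of -8.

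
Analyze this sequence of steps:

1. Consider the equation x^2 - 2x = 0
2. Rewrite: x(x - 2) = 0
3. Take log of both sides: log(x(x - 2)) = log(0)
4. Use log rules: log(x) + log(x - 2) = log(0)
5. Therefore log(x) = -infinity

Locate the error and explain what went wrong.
Step 3: Take log of both sides: log(x(x - 2)) = log(0)

Step 3 takes the logarithm of both sides, resulting in log(0) on the right side. The logarithm is only defined for positive numbers; log(0) is undefined (approaches negative infinity). This operation is invalid.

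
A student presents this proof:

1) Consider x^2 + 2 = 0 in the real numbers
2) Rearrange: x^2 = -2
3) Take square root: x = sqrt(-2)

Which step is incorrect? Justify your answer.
Step 3: Take square root: x = sqrt(-2)

Step 3 takes the square root of -2, which is negative. In the real number system, the square root of a negative number is undefined. The equation x^2 + 2 = 0 has no real solutions. Square roots of negative numbers only exist in the complex numbers.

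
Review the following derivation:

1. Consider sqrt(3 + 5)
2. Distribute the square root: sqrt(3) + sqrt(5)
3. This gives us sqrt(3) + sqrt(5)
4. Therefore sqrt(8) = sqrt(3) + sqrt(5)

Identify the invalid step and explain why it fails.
Step 2: Distribute the square root: sqrt(3) + sqrt(5)

Step 2 incorrectly 'distributes' the square root over addition. The square root function does not distribute: sqrt(a + b) ≠ sqrt(a) + sqrt(b). In fact, sqrt(3 + 5) = sqrt(8) ≈ 2.8284, while sqrt(3) + sqrt(5) ≈ 3.9681.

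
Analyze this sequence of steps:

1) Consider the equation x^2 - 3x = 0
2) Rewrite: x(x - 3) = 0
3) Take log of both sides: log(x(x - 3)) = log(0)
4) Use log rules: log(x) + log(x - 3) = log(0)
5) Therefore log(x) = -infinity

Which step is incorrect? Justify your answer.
Step 3: Take log of both sides: log(x(x - 3)) = log(0)

Step 3 takes the logarithm of both sides, resulting in log(0) on the right side. The logarithm is only defined for positive numbers; log(0) is undefined (approaches negative infinity). This operation is invalid.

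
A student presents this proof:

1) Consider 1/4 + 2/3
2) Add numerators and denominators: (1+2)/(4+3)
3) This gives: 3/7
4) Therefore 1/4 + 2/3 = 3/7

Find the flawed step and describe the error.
Step 2: Add numerators and denominators: (1+2)/(4+3)

Step 2 incorrectly adds fractions by separately adding numerators and denominators. This is wrong. The correct method requires a common denominator: 1/4 + 2/3 = (1×3 + 2×4)/(4×3) = 11/12 = 11/12. The method used gives 3/7, which is different.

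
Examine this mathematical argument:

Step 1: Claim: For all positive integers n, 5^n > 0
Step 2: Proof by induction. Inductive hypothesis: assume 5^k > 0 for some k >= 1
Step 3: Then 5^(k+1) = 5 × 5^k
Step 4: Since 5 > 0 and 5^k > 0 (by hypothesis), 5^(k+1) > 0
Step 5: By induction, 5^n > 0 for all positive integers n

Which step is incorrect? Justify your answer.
Step 5: By induction, 5^n > 0 for all positive integers n

Step 5 concludes the proof by induction, but no base case was ever established. A valid induction proof requires: (1) a base case proving 5^1 > 0, and (2) an inductive step showing IF 5^k > 0 THEN 5^(k+1) > 0. Steps 2-4 correctly establish the inductive step, but without the base case the conclusion in step 5 does not follow.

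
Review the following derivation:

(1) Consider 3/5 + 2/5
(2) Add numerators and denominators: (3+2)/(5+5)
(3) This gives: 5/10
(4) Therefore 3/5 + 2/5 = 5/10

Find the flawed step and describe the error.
Step 2: Add numerators and denominators: (3+2)/(5+5)

Step 2 incorrectly adds fractions by separately adding numerators and denominators. This is wrong. The correct method requires a common denominator: 3/5 + 2/5 = (3×5 + 2×5)/(5×5) = 25/25 = 1. The method used gives 5/10, which is different.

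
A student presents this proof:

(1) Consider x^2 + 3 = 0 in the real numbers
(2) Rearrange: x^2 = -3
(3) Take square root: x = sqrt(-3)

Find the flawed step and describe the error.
Step 3: Take square root: x = sqrt(-3)

Step 3 takes the square root of -3, which is negative. In the real number system, the square root of a negative number is undefined. The equation x^2 + 3 = 0 has no real solutions. Square roots of negative numbers only exist in the complex numbers.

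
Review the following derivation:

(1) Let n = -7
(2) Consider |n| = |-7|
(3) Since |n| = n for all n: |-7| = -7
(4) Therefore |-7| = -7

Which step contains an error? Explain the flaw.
Step 3: Since |n| = n for all n: |-7| = -7

Step 3 incorrectly states that |n| = n for all n. The correct definition is |n| = n when n >= 0, and |n| = -n when n < 0. Since -7 < 0, we have |-7| = -(-7) = 7, not -7.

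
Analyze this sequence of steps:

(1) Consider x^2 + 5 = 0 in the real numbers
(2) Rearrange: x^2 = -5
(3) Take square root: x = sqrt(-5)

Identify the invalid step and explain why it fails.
Step 3: Take square root: x = sqrt(-5)

Step 3 takes the square root of -5, which is negative. In the real number system, the square root of a negative number is undefined. The equation x^2 + 5 = 0 has no real solutions. Square roots of negative numbers only exist in the complex numbers.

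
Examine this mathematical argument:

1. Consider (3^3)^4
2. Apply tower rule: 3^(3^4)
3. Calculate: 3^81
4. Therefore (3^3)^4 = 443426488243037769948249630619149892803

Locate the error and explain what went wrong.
Step 2: Apply tower rule: 3^(3^4)

Step 2 incorrectly states that (a^b)^c = a^(b^c). The correct rule is (a^b)^c = a^(b×c). The actual value is (3^3)^4 = 3^12 = 531441, not 3^81 = 443426488243037769948249630619149892803.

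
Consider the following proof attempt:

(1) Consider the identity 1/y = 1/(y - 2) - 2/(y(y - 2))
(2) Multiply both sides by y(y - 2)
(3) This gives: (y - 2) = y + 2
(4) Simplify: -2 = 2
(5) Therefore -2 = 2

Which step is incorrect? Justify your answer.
Step 3: This gives: (y - 2) = y + 2

Step 3 makes a sign error when clearing denominators. Multiplying -2/(y(y - 2)) by y(y - 2) gives -2, not +2. The correct result is (y - 2) = y - 2, which is trivially true, not (y - 2) = y + 2. (Step 1 is a valid identity: 1/(y - 2) - 2/(y(y - 2)) = (y - 2)/(y(y - 2)) = 1/y.)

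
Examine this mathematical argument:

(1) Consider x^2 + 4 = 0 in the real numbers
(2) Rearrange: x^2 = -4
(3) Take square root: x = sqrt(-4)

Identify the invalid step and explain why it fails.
Step 3: Take square root: x = sqrt(-4)

Step 3 takes the square root of -4, which is negative. In the real number system, the square root of a negative number is undefined. The equation x^2 + 4 = 0 has no real solutions. Square roots of negative numbers only exist in the complex numbers.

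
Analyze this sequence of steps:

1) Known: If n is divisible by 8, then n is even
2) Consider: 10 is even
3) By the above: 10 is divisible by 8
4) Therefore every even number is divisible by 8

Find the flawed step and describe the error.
Step 3: By the above: 10 is divisible by 8

Step 3 commits the fallacy of affirming the consequent. The known fact 'divisible by 8 → even' does NOT imply 'even → divisible by 8'. That would be the converse, which is false. For example, 10 is even but 10 ÷ 8 = 1.25, which is not an integer.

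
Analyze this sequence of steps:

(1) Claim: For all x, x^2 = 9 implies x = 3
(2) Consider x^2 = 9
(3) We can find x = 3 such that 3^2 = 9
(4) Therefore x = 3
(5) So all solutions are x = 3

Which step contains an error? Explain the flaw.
Step 4: Therefore x = 3

Step 4 incorrectly concludes that x = 3 is the only solution. The proof shows that x = 3 is A solution (existence), but does not show it is the ONLY solution (uniqueness). In fact, x = -3 is also a solution since (-3)^2 = 9. Finding one solution doesn't prove there are no others.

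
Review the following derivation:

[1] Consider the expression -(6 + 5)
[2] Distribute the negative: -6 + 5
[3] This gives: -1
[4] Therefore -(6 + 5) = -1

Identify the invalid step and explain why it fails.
Step 2: Distribute the negative: -6 + 5

Step 2 incorrectly distributes the negative sign. The correct distribution is -(6 + 5) = -6 - 5 = -11. The negative must be applied to both terms, not just the first. The error treats -(6 + 5) as -6 + 5, which equals -1 instead of -11.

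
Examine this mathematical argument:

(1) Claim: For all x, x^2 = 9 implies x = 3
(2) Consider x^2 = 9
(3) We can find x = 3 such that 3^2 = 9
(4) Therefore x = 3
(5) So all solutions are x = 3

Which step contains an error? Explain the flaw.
Step 4: Therefore x = 3

Step 4 incorrectly concludes that x = 3 is the only solution. The proof shows that x = 3 is A solution (existence), but does not show it is the ONLY solution (uniqueness). In fact, x = -3 is also a solution since (-3)^2 = 9. Finding one solution doesn't prove there are no others.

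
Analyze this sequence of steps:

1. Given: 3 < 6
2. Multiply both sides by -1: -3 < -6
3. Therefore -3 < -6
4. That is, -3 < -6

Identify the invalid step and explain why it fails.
Step 2: Multiply both sides by -1: -3 < -6

Step 2 multiplies both sides by -1 but fails to reverse the inequality sign. When multiplying (or dividing) an inequality by a negative number, the direction must be reversed. Since 3 < 6, we should get -3 > -6, i.e., -3 > -6.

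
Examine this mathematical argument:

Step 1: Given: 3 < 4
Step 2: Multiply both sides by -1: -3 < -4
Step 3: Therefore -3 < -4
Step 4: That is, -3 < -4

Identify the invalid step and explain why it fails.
Step 2: Multiply both sides by -1: -3 < -4

Step 2 multiplies both sides by -1 but fails to reverse the inequality sign. When multiplying (or dividing) an inequality by a negative number, the direction must be reversed. Since 3 < 4, we should get -3 > -4, i.e., -3 > -4.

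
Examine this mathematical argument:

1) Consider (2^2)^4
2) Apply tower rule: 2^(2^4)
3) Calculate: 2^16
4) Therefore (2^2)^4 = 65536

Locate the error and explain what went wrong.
Step 2: Apply tower rule: 2^(2^4)

Step 2 incorrectly states that (a^b)^c = a^(b^c). The correct rule is (a^b)^c = a^(b×c). The actual value is (2^2)^4 = 2^8 = 256, not 2^16 = 65536.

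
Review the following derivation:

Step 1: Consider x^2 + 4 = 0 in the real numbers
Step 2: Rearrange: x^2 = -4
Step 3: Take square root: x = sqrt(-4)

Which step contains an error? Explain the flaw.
Step 3: Take square root: x = sqrt(-4)

Step 3 takes the square root of -4, which is negative. In the real number system, the square root of a negative number is undefined. The equation x^2 + 4 = 0 has no real solutions. Square roots of negative numbers only exist in the complex numbers.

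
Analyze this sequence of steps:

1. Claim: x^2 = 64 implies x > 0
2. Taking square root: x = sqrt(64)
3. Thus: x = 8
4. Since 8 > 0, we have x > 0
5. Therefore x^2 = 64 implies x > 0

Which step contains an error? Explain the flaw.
Step 2: Taking square root: x = sqrt(64)

Step 2 takes the square root and assumes the positive root only. The equation x^2 = 64 actually has two solutions: x = 8 and x = -8. The proof silently assumes x > 0 without justification, then uses this assumption to conclude x > 0, which is circular. The counterexample x = -8 shows the claim is false.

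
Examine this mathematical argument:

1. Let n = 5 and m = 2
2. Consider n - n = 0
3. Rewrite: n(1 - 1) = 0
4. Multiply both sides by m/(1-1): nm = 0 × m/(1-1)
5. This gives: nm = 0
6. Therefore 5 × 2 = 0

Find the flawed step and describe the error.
Step 4: Multiply both sides by m/(1-1): nm = 0 × m/(1-1)

Step 4 multiplies both sides by m/(1-1). However, 1-1 = 0, so this is multiplication by m/0, which is undefined. We cannot multiply by an undefined expression.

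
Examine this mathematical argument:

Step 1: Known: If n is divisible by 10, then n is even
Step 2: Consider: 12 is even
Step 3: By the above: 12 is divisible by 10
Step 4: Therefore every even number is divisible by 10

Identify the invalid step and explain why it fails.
Step 3: By the above: 12 is divisible by 10

Step 3 commits the fallacy of affirming the consequent. The known fact 'divisible by 10 → even' does NOT imply 'even → divisible by 10'. That would be the converse, which is false. For example, 12 is even but 12 ÷ 10 = 1.20, which is not an integer.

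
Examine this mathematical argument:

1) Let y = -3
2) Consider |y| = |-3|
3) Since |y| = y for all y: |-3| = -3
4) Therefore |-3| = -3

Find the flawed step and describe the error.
Step 3: Since |y| = y for all y: |-3| = -3

Step 3 incorrectly states that |y| = y for all y. The correct definition is |y| = y when y >= 0, and |y| = -y when y < 0. Since -3 < 0, we have |-3| = -(-3) = 3, not -3.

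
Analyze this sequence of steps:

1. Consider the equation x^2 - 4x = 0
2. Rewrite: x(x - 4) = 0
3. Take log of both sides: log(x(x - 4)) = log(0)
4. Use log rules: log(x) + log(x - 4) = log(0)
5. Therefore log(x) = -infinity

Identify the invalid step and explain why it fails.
Step 3: Take log of both sides: log(x(x - 4)) = log(0)

Step 3 takes the logarithm of both sides, resulting in log(0) on the right side. The logarithm is only defined for positive numbers; log(0) is undefined (approaches negative infinity). This operation is invalid.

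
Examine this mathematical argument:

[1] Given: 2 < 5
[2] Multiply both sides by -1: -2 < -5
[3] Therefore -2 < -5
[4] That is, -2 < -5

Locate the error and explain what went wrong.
Step 2: Multiply both sides by -1: -2 < -5

Step 2 multiplies both sides by -1 but fails to reverse the inequality sign. When multiplying (or dividing) an inequality by a negative number, the direction must be reversed. Since 2 < 5, we should get -2 > -5, i.e., -2 > -5.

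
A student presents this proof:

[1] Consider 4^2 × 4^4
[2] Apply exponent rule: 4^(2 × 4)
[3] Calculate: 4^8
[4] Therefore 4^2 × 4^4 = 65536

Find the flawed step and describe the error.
Step 2: Apply exponent rule: 4^(2 × 4)

Step 2 incorrectly states that a^b × a^c = a^(b×c). The correct rule is a^b × a^c = a^(b+c). The actual value is 4^2 × 4^4 = 4^6 = 4096, not 4^8 = 65536.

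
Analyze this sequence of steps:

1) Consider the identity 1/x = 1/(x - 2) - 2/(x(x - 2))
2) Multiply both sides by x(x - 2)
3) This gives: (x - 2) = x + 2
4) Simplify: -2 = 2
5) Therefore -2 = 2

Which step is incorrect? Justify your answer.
Step 3: This gives: (x - 2) = x + 2

Step 3 makes a sign error when clearing denominators. Multiplying -2/(x(x - 2)) by x(x - 2) gives -2, not +2. The correct result is (x - 2) = x - 2, which is trivially true, not (x - 2) = x + 2. (Step 1 is a valid identity: 1/(x - 2) - 2/(x(x - 2)) = (x - 2)/(x(x - 2)) = 1/x.)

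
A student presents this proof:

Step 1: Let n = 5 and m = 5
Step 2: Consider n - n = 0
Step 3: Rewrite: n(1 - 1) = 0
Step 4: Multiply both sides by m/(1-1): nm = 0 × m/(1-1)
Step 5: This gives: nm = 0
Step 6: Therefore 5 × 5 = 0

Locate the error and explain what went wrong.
Step 4: Multiply both sides by m/(1-1): nm = 0 × m/(1-1)

Step 4 multiplies both sides by m/(1-1). However, 1-1 = 0, so this is multiplication by m/0, which is undefined. We cannot multiply by an undefined expression.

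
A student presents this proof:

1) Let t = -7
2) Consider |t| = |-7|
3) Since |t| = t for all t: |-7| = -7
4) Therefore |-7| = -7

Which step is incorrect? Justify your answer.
Step 3: Since |t| = t for all t: |-7| = -7

Step 3 incorrectly states that |t| = t for all t. The correct definition is |t| = t when t >= 0, and |t| = -t when t < 0. Since -7 < 0, we have |-7| = -(-7) = 7, not -7.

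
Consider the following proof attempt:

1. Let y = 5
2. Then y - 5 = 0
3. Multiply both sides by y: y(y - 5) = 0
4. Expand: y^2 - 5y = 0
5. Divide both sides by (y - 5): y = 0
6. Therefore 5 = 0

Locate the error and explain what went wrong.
Step 5: Divide both sides by (y - 5): y = 0

Step 5 divides both sides by (y - 5). However, since y = 5, we have (y - 5) = 0. Division by zero is undefined, making this step invalid.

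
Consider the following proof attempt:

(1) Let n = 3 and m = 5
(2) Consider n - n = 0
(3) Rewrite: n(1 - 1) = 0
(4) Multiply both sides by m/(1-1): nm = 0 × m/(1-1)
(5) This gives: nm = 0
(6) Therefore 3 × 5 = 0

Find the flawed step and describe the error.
Step 4: Multiply both sides by m/(1-1): nm = 0 × m/(1-1)

Step 4 multiplies both sides by m/(1-1). However, 1-1 = 0, so this is multiplication by m/0, which is undefined. We cannot multiply by an undefined expression.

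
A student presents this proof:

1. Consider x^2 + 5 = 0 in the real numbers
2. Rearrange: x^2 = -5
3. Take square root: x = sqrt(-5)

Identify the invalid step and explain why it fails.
Step 3: Take square root: x = sqrt(-5)

Step 3 takes the square root of -5, which is negative. In the real number system, the square root of a negative number is undefined. The equation x^2 + 5 = 0 has no real solutions. Square roots of negative numbers only exist in the complex numbers.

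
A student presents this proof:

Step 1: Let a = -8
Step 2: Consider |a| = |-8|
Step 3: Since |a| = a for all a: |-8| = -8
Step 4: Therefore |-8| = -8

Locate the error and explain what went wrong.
Step 3: Since |a| = a for all a: |-8| = -8

Step 3 incorrectly states that |a| = a for all a. The correct definition is |a| = a when a >= 0, and |a| = -a when a < 0. Since -8 < 0, we have |-8| = -(-8) = 8, not -8.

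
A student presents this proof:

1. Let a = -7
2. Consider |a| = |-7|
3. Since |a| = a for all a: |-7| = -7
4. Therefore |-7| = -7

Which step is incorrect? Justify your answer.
Step 3: Since |a| = a for all a: |-7| = -7

Step 3 incorrectly states that |a| = a for all a. The correct definition is |a| = a when a >= 0, and |a| = -a when a < 0. Since -7 < 0, we have |-7| = -(-7) = 7, not -7.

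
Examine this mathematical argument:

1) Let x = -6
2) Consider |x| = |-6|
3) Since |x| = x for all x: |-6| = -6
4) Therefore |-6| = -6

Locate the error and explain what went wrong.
Step 3: Since |x| = x for all x: |-6| = -6

Step 3 incorrectly states that |x| = x for all x. The correct definition is |x| = x when x >= 0, and |x| = -x when x < 0. Since -6 < 0, we have |-6| = -(-6) = 6, not -6.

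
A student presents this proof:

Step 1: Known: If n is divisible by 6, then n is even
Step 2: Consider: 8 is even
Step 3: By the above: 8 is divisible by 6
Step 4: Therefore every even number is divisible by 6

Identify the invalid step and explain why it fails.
Step 3: By the above: 8 is divisible by 6

Step 3 commits the fallacy of affirming the consequent. The known fact 'divisible by 6 → even' does NOT imply 'even → divisible by 6'. That would be the converse, which is false. For example, 8 is even but 8 ÷ 6 = 1.33, which is not an integer.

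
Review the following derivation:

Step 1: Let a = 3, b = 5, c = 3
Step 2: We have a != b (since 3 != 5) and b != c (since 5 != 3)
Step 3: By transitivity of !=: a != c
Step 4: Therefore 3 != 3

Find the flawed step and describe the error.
Step 3: By transitivity of !=: a != c

Step 3 incorrectly applies transitivity to the '!=' relation. Transitivity states: if a R b and b R c, then a R c. However, '!=' is not transitive. Counterexample: 3 != 5 and 5 != 3, but 3 = 3 (both equal 3). Transitivity holds for relations like <, <=, =, but not for !=.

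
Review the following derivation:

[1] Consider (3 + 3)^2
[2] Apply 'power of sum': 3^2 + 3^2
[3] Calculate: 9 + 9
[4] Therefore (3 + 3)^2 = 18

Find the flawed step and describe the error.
Step 2: Apply 'power of sum': 3^2 + 3^2

Step 2 incorrectly applies a non-existent rule '(a+b)^n = a^n + b^n'. This is false in general. The correct expansion uses the binomial theorem. The actual value is (3 + 3)^2 = 6^2 = 36, not 18.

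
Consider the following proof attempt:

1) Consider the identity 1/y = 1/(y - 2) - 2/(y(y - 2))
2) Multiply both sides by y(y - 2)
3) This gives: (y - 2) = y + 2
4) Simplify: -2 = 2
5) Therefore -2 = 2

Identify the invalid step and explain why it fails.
Step 3: This gives: (y - 2) = y + 2

Step 3 makes a sign error when clearing denominators. Multiplying -2/(y(y - 2)) by y(y - 2) gives -2, not +2. The correct result is (y - 2) = y - 2, which is trivially true, not (y - 2) = y + 2. (Step 1 is a valid identity: 1/(y - 2) - 2/(y(y - 2)) = (y - 2)/(y(y - 2)) = 1/y.)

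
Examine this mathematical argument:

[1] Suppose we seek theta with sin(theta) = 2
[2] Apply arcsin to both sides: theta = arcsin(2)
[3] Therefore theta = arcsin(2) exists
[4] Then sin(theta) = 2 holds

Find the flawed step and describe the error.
Step 2: Apply arcsin to both sides: theta = arcsin(2)

Step 2 applies arcsin to 2. However, arcsin(x) is only defined for x in [-1, 1] because sin(theta) can only produce values in that range. Since |2| > 1, arcsin(2) is undefined. There is no angle whose sine equals 2.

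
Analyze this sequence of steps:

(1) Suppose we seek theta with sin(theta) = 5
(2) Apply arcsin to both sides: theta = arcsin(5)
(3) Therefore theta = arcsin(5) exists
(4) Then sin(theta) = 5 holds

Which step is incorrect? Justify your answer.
Step 2: Apply arcsin to both sides: theta = arcsin(5)

Step 2 applies arcsin to 5. However, arcsin(x) is only defined for x in [-1, 1] because sin(theta) can only produce values in that range. Since |5| > 1, arcsin(5) is undefined. There is no angle whose sine equals 5.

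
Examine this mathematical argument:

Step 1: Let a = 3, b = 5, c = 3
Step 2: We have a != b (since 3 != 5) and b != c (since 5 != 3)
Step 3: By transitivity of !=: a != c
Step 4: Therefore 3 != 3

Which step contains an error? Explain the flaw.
Step 3: By transitivity of !=: a != c

Step 3 incorrectly applies transitivity to the '!=' relation. Transitivity states: if a R b and b R c, then a R c. However, '!=' is not transitive. Counterexample: 3 != 5 and 5 != 3, but 3 = 3 (both equal 3). Transitivity holds for relations like <, <=, =, but not for !=.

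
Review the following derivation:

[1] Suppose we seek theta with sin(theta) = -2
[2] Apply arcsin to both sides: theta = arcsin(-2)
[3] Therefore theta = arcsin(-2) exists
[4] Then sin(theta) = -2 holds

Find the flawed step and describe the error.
Step 2: Apply arcsin to both sides: theta = arcsin(-2)

Step 2 applies arcsin to -2. However, arcsin(x) is only defined for x in [-1, 1] because sin(theta) can only produce values in that range. Since |-2| > 1, arcsin(-2) is undefined. There is no angle whose sine equals -2.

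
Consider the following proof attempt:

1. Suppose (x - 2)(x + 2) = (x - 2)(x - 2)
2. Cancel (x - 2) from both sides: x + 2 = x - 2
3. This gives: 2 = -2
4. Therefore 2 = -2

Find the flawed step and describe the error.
Step 2: Cancel (x - 2) from both sides: x + 2 = x - 2

Step 2 cancels (x - 2) from both sides. This is only valid if (x - 2) ≠ 0, i.e., x ≠ 2. When x = 2, both sides equal zero regardless of the other factors. The correct approach requires considering x = 2 as a separate case.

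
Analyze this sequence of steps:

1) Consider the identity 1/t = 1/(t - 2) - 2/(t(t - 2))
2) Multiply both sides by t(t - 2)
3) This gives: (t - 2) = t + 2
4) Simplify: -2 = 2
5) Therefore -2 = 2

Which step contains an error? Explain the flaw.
Step 3: This gives: (t - 2) = t + 2

Step 3 makes a sign error when clearing denominators. Multiplying -2/(t(t - 2)) by t(t - 2) gives -2, not +2. The correct result is (t - 2) = t - 2, which is trivially true, not (t - 2) = t + 2. (Step 1 is a valid identity: 1/(t - 2) - 2/(t(t - 2)) = (t - 2)/(t(t - 2)) = 1/t.)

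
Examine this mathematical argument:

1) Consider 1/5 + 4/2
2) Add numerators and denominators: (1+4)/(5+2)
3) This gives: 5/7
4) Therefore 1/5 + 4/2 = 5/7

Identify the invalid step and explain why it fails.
Step 2: Add numerators and denominators: (1+4)/(5+2)

Step 2 incorrectly adds fractions by separately adding numerators and denominators. This is wrong. The correct method requires a common denominator: 1/5 + 4/2 = (1×2 + 4×5)/(5×2) = 22/10 = 11/5. The method used gives 5/7, which is different.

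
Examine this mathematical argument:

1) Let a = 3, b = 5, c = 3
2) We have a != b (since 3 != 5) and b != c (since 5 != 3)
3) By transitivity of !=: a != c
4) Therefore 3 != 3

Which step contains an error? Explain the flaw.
Step 3: By transitivity of !=: a != c

Step 3 incorrectly applies transitivity to the '!=' relation. Transitivity states: if a R b and b R c, then a R c. However, '!=' is not transitive. Counterexample: 3 != 5 and 5 != 3, but 3 = 3 (both equal 3). Transitivity holds for relations like <, <=, =, but not for !=.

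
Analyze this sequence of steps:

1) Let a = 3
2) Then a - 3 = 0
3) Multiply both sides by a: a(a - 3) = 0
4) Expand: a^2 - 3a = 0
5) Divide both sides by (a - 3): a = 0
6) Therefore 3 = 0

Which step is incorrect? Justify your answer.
Step 5: Divide both sides by (a - 3): a = 0

Step 5 divides both sides by (a - 3). However, since a = 3, we have (a - 3) = 0. Division by zero is undefined, making this step invalid.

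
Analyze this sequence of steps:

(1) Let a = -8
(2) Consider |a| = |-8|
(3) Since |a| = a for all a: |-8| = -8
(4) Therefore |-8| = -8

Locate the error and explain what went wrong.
Step 3: Since |a| = a for all a: |-8| = -8

Step 3 incorrectly states that |a| = a for all a. The correct definition is |a| = a when a >= 0, and |a| = -a when a < 0. Since -8 < 0, we have |-8| = -(-8) = 8, not -8.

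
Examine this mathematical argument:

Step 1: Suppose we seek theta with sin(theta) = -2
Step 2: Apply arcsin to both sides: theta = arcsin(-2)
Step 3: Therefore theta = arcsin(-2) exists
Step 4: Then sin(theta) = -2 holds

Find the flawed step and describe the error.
Step 2: Apply arcsin to both sides: theta = arcsin(-2)

Step 2 applies arcsin to -2. However, arcsin(x) is only defined for x in [-1, 1] because sin(theta) can only produce values in that range. Since |-2| > 1, arcsin(-2) is undefined. There is no angle whose sine equals -2.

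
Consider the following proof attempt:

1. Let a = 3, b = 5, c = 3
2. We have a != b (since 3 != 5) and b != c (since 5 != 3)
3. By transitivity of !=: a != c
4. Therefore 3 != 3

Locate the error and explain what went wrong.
Step 3: By transitivity of !=: a != c

Step 3 incorrectly applies transitivity to the '!=' relation. Transitivity states: if a R b and b R c, then a R c. However, '!=' is not transitive. Counterexample: 3 != 5 and 5 != 3, but 3 = 3 (both equal 3). Transitivity holds for relations like <, <=, =, but not for !=.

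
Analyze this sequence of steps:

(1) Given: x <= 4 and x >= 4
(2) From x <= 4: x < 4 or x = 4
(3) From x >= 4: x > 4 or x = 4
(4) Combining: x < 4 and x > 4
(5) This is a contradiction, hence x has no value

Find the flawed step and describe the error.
Step 4: Combining: x < 4 and x > 4

Step 4 incorrectly combines the conditions. From x <= 4 and x >= 4, the intersection is x = 4. The error treats the 'or' cases as 'and' requirements. The correct conclusion is that x = 4 is the unique solution, not that no solution exists.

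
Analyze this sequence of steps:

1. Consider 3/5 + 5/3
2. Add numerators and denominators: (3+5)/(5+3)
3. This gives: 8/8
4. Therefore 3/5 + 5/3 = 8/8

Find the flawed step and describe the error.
Step 2: Add numerators and denominators: (3+5)/(5+3)

Step 2 incorrectly adds fractions by separately adding numerators and denominators. This is wrong. The correct method requires a common denominator: 3/5 + 5/3 = (3×3 + 5×5)/(5×3) = 34/15 = 34/15. The method used gives 8/8, which is different.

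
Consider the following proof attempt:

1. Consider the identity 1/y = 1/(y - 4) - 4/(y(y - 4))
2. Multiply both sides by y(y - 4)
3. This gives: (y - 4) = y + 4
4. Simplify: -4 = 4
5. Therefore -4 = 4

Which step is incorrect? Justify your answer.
Step 3: This gives: (y - 4) = y + 4

Step 3 makes a sign error when clearing denominators. Multiplying -4/(y(y - 4)) by y(y - 4) gives -4, not +4. The correct result is (y - 4) = y - 4, which is trivially true, not (y - 4) = y + 4. (Step 1 is a valid identity: 1/(y - 4) - 4/(y(y - 4)) = (y - 4)/(y(y - 4)) = 1/y.)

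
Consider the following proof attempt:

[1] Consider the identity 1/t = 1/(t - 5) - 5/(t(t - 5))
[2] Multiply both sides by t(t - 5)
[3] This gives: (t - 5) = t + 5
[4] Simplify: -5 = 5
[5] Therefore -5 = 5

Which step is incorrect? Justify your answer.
Step 3: This gives: (t - 5) = t + 5

Step 3 makes a sign error when clearing denominators. Multiplying -5/(t(t - 5)) by t(t - 5) gives -5, not +5. The correct result is (t - 5) = t - 5, which is trivially true, not (t - 5) = t + 5. (Step 1 is a valid identity: 1/(t - 5) - 5/(t(t - 5)) = (t - 5)/(t(t - 5)) = 1/t.)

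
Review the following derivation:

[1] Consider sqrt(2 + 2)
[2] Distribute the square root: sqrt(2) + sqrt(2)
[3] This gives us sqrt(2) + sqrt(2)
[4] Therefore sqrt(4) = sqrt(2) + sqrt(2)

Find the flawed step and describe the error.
Step 2: Distribute the square root: sqrt(2) + sqrt(2)

Step 2 incorrectly 'distributes' the square root over addition. The square root function does not distribute: sqrt(a + b) ≠ sqrt(a) + sqrt(b). In fact, sqrt(2 + 2) = sqrt(4) ≈ 2.0000, while sqrt(2) + sqrt(2) ≈ 2.8284.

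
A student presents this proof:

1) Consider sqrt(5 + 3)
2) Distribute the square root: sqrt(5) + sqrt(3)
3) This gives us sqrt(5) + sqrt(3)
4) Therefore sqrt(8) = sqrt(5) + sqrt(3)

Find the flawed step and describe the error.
Step 2: Distribute the square root: sqrt(5) + sqrt(3)

Step 2 incorrectly 'distributes' the square root over addition. The square root function does not distribute: sqrt(a + b) ≠ sqrt(a) + sqrt(b). In fact, sqrt(5 + 3) = sqrt(8) ≈ 2.8284, while sqrt(5) + sqrt(3) ≈ 3.9681.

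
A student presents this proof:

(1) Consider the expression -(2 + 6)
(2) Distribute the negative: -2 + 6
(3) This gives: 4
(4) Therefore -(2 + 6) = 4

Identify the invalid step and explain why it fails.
Step 2: Distribute the negative: -2 + 6

Step 2 incorrectly distributes the negative sign. The correct distribution is -(2 + 6) = -2 - 6 = -8. The negative must be applied to both terms, not just the first. The error treats -(2 + 6) as -2 + 6, which equals 4 instead of -8.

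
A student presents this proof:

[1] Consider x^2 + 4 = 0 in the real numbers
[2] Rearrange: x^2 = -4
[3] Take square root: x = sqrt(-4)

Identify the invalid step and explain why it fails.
Step 3: Take square root: x = sqrt(-4)

Step 3 takes the square root of -4, which is negative. In the real number system, the square root of a negative number is undefined. The equation x^2 + 4 = 0 has no real solutions. Square roots of negative numbers only exist in the complex numbers.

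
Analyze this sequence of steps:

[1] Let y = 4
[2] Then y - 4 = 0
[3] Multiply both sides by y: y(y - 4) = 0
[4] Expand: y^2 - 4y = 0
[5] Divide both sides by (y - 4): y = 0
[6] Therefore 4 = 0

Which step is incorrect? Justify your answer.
Step 5: Divide both sides by (y - 4): y = 0

Step 5 divides both sides by (y - 4). However, since y = 4, we have (y - 4) = 0. Division by zero is undefined, making this step invalid.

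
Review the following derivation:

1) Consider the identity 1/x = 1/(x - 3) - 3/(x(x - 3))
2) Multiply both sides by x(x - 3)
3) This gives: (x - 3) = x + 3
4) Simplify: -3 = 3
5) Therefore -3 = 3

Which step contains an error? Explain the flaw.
Step 3: This gives: (x - 3) = x + 3

Step 3 makes a sign error when clearing denominators. Multiplying -3/(x(x - 3)) by x(x - 3) gives -3, not +3. The correct result is (x - 3) = x - 3, which is trivially true, not (x - 3) = x + 3. (Step 1 is a valid identity: 1/(x - 3) - 3/(x(x - 3)) = (x - 3)/(x(x - 3)) = 1/x.)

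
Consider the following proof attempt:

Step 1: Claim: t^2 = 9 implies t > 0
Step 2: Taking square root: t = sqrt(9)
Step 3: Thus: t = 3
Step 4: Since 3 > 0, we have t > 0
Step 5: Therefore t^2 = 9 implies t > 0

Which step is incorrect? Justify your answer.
Step 2: Taking square root: t = sqrt(9)

Step 2 takes the square root and assumes the positive root only. The equation t^2 = 9 actually has two solutions: t = 3 and t = -3. The proof silently assumes t > 0 without justification, then uses this assumption to conclude t > 0, which is circular. The counterexample t = -3 shows the claim is false.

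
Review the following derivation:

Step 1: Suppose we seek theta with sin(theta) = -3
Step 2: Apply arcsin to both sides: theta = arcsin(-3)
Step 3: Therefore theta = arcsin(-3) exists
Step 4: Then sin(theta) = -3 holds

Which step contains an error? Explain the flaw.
Step 2: Apply arcsin to both sides: theta = arcsin(-3)

Step 2 applies arcsin to -3. However, arcsin(x) is only defined for x in [-1, 1] because sin(theta) can only produce values in that range. Since |-3| > 1, arcsin(-3) is undefined. There is no angle whose sine equals -3.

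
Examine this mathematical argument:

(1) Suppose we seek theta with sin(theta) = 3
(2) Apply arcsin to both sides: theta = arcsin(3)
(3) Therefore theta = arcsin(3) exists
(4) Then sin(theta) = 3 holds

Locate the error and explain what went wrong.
Step 2: Apply arcsin to both sides: theta = arcsin(3)

Step 2 applies arcsin to 3. However, arcsin(x) is only defined for x in [-1, 1] because sin(theta) can only produce values in that range. Since |3| > 1, arcsin(3) is undefined. There is no angle whose sine equals 3.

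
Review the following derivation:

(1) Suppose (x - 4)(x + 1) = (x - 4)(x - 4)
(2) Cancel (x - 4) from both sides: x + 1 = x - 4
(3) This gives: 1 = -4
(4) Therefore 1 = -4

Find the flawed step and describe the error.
Step 2: Cancel (x - 4) from both sides: x + 1 = x - 4

Step 2 cancels (x - 4) from both sides. This is only valid if (x - 4) ≠ 0, i.e., x ≠ 4. When x = 4, both sides equal zero regardless of the other factors. The correct approach requires considering x = 4 as a separate case.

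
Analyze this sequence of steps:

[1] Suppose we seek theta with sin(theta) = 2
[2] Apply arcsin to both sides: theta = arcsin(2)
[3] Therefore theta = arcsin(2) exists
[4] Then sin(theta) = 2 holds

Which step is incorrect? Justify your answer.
Step 2: Apply arcsin to both sides: theta = arcsin(2)

Step 2 applies arcsin to 2. However, arcsin(x) is only defined for x in [-1, 1] because sin(theta) can only produce values in that range. Since |2| > 1, arcsin(2) is undefined. There is no angle whose sine equals 2.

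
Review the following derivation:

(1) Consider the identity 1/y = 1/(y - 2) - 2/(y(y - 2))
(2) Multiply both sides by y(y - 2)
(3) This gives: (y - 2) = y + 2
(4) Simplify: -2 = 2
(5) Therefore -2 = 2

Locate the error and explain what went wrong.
Step 3: This gives: (y - 2) = y + 2

Step 3 makes a sign error when clearing denominators. Multiplying -2/(y(y - 2)) by y(y - 2) gives -2, not +2. The correct result is (y - 2) = y - 2, which is trivially true, not (y - 2) = y + 2. (Step 1 is a valid identity: 1/(y - 2) - 2/(y(y - 2)) = (y - 2)/(y(y - 2)) = 1/y.)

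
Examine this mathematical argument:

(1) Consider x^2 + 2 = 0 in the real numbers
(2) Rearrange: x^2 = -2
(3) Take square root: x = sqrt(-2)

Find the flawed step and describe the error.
Step 3: Take square root: x = sqrt(-2)

Step 3 takes the square root of -2, which is negative. In the real number system, the square root of a negative number is undefined. The equation x^2 + 2 = 0 has no real solutions. Square roots of negative numbers only exist in the complex numbers.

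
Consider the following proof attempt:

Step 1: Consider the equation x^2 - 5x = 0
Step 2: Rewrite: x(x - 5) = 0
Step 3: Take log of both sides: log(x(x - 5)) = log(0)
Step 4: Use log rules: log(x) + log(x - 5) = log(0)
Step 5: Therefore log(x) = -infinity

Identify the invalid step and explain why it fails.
Step 3: Take log of both sides: log(x(x - 5)) = log(0)

Step 3 takes the logarithm of both sides, resulting in log(0) on the right side. The logarithm is only defined for positive numbers; log(0) is undefined (approaches negative infinity). This operation is invalid.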